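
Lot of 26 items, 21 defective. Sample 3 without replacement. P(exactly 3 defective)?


Hypergeometric: C(21,3)×C(5,0)/C(26,3)
= 1330×1/2600 = 133/260

P(X=3) = 133/260 ≈ 51.15%


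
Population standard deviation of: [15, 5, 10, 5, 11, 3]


Mean = 49/6
  (15-49/6)²=1681/36
  (5-49/6)²=361/36
  (10-49/6)²=121/36
  (5-49/6)²=361/36
  (11-49/6)²=289/36
  (3-49/6)²=961/36
Σ(x-μ)² = 629/6
σ² = (629/6)/6 = 629/36

σ = √(629/36) ≈ 4.1800


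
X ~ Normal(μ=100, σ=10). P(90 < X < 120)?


z₁=(90-100)/10=-1.0, z₂=(120-100)/10=2.0
P = Φ(2.0) - Φ(-1.0) = 0.977250 - 0.158655 = 0.818595 ≈ 0.8186

P(90 < X < 120) ≈ 0.8186


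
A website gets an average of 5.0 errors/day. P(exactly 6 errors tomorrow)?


Poisson(λ=5.0): P(X=6) = e^(-λ)×λ^k/k!
= e^(-5.0) × 5.0^6 / 6!
≈ 0.006737946999 × 15625 / 720 ≈ 0.146223

P(X=6) ≈ 0.146223 ≈ 14.62%


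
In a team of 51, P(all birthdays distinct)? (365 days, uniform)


P(all different) = Π(365-i)/365 for i=0..50
= (365/365)×(364/365)×...×(315/365)
= 0.025568

P ≈ 0.0256 ≈ 2.56%


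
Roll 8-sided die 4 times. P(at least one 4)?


P(no 4)^4 = (7/8)^4 = 2401/4096
P(≥1) = 1 - 2401/4096 = 1695/4096

P = 1695/4096 ≈ 41.38%


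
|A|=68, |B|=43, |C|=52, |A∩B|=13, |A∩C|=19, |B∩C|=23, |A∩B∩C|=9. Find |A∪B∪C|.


|A∪B∪C| = 68+43+52-13-19-23+9 = 117

|A∪B∪C| = 117


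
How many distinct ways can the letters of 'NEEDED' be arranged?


Letters: 6, freq: {'N': 1, 'E': 3, 'D': 2}
6!/(1!×3!×2!) = 720/12 = 60

60


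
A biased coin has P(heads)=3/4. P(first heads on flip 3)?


Geometric: P(X=3) = (1-p)^(k-1)×p = (1/4)^2×3/4 = 3/64

P(X=3) = 3/64 ≈ 4.69%


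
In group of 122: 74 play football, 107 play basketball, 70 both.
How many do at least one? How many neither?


|A∪B| = 74+107-70 = 111
Neither = 122-111 = 11

At least one: 111; Neither: 11


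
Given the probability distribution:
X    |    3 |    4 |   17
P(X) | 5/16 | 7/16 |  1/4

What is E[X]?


E[X] = Σ x·P(X=x)
= (3)×(5/16) + (4)×(7/16) + (17)×(1/4)
= 111/16

E[X] = 111/16


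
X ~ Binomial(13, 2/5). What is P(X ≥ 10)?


P(X ≥ 10) = Σ P(X=i) for i=10..13
P(X=10) = 7907328/1220703125
P(X=11) = 1437696/1220703125
P(X=12) = 159744/1220703125
P(X=13) = 8192/1220703125
Sum = 1902592/244140625

P(X ≥ 10) = 1902592/244140625 ≈ 0.78%


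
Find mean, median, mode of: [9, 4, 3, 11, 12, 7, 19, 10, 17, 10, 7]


Sorted: [3, 4, 7, 7, 9, 10, 10, 11, 12, 17, 19]
Mean = 109/11
Median = 10
Freq: {9: 1, 4: 1, 3: 1, 11: 1, 12: 1, 7: 2, 19: 1, 10: 2, 17: 1}
Mode: [7, 10]

Mean=109/11, Median=10, Mode=[7, 10]


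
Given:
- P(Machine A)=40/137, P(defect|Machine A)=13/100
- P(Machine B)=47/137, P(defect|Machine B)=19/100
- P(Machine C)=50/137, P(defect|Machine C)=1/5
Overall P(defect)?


P(B) = Σ P(B|Aᵢ)×P(Aᵢ)
  13/100×40/137 = 26/685
  19/100×47/137 = 893/13700
  1/5×50/137 = 10/137
Sum = 2413/13700

P(defect) = 2413/13700 ≈ 17.61%


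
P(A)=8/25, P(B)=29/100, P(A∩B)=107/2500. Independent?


P(A)×P(B) = 58/625
P(A∩B) = 107/2500
Not equal → NOT independent

No, not independent


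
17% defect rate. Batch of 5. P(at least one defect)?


P(all good) = (83/100)^5 = 3939040643/10000000000
P(≥1 defect) = 6060959357/10000000000

P = 6060959357/10000000000 ≈ 60.61%


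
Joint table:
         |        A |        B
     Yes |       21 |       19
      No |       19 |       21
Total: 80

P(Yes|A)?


P(Yes|A) = 21/(21+19) = 21/40

P = 21/40 ≈ 52.50%


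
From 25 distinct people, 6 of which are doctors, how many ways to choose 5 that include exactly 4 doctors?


Choose 4 of the 6 doctors and 1 of the other 19 people:
C(6,4)×C(19,1) = 15×19 = 285

285


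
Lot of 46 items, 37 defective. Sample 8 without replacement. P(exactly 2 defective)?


Hypergeometric: C(37,2)×C(9,6)/C(46,8)
= 666×84/260932815 = 6216/28992535

P(X=2) = 6216/28992535 ≈ 0.02%


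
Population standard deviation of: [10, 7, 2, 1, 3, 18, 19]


Mean = 60/7
  (10-60/7)²=100/49
  (7-60/7)²=121/49
  (2-60/7)²=2116/49
  (1-60/7)²=2809/49
  (3-60/7)²=1521/49
  (18-60/7)²=4356/49
  (19-60/7)²=5329/49
Σ(x-μ)² = 2336/7
σ² = (2336/7)/7 = 2336/49

σ = √(2336/49) ≈ 6.9046


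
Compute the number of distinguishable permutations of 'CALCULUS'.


Letters: 8, freq: {'C': 2, 'A': 1, 'L': 2, 'U': 2, 'S': 1}
8!/(2!×1!×2!×2!×1!) = 40320/8 = 5040

5040


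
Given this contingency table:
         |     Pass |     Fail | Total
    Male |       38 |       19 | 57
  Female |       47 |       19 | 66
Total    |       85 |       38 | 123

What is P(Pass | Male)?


P(Pass | Male) = 38/(38+19) = 38/57 = 2/3

P(Pass|Male) = 2/3 ≈ 66.67%


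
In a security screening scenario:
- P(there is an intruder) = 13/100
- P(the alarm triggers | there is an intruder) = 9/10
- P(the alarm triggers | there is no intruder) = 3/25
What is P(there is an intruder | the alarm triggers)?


Using Bayes' theorem:
P(A|B) = P(B|A)·P(A) / P(B)

P(the alarm triggers) = 9/10 × 13/100 + 3/25 × 87/100
= 117/1000 + 261/2500 = 1107/5000

P(there is an intruder|the alarm triggers) = (117/1000) / (1107/5000) = 65/123

P(there is an intruder|the alarm triggers) = 65/123 ≈ 52.85%


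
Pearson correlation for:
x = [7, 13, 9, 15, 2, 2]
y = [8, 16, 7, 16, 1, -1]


n=6, Σx=48, Σy=47, Σxy=567, Σx²=532, Σy²=627
r = (6×567 - 48×47)/√((6×532 - 48²)(6×627 - 47²))
= 1146/√(888×1553) = 1146/√1379064 ≈ 1146/1174.3356 ≈ 0.9759

r ≈ 0.9759


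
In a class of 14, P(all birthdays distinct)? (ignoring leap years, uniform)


P(all different) = Π(365-i)/365 for i=0..13
= (365/365)×(364/365)×...×(352/365)
= 0.776897

P ≈ 0.7769 ≈ 77.69%


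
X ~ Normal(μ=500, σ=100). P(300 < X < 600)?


z₁=(300-500)/100=-2.0, z₂=(600-500)/100=1.0
P = Φ(1.0) - Φ(-2.0) = 0.841345 - 0.022750 = 0.818595 ≈ 0.8186

P(300 < X < 600) ≈ 0.8186


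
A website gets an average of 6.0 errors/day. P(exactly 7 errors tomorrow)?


Poisson(λ=6.0): P(X=7) = e^(-λ)×λ^k/k!
= e^(-6.0) × 6.0^7 / 7!
≈ 0.002478752177 × 279936 / 5040 ≈ 0.137677

P(X=7) ≈ 0.137677 ≈ 13.77%


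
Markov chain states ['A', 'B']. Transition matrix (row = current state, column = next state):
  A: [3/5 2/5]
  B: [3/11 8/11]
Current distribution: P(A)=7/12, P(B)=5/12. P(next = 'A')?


P(next=A) = Σᵢ P(now=i)×P(i→A)
= 7/12×3/5 + 5/12×3/11
= 7/20 + 5/44 = 51/110

P = 51/110 ≈ 0.4636


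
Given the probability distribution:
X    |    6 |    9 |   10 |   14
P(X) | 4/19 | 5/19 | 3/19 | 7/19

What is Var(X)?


E[X] = 197/19
E[X²] = 2221/19
Var(X) = E[X²] - (E[X])² = 2221/19 - 38809/361 = 3390/361

Var(X) = 3390/361 ≈ 9.3906


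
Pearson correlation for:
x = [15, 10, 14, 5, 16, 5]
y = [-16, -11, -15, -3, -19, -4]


n=6, Σx=65, Σy=-68, Σxy=-899, Σx²=827, Σy²=988
r = (6×(-899) - 65×(-68))/√((6×827 - 65²)(6×988 - (-68)²))
= -974/√(737×1304) = -974/√961048 ≈ -974/980.3306 ≈ -0.9935

r ≈ -0.9935


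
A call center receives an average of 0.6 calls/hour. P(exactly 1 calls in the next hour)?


Poisson(λ=0.6): P(X=1) = e^(-λ)×λ^k/k!
= e^(-0.6) × 0.6^1 / 1!
≈ 0.5488116361 × 0.6 / 1 ≈ 0.329287

P(X=1) ≈ 0.329287 ≈ 32.93%


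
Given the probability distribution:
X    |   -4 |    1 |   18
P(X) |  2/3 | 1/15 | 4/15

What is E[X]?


E[X] = Σ x·P(X=x)
= (-4)×(2/3) + (1)×(1/15) + (18)×(4/15)
= 11/5

E[X] = 11/5


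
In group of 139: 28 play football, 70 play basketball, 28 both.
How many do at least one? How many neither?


|A∪B| = 28+70-28 = 70
Neither = 139-70 = 69

At least one: 70; Neither: 69


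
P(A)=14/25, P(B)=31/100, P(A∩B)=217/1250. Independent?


P(A)×P(B) = 217/1250
P(A∩B) = 217/1250
Equal ✓ → Independent

Yes, independent


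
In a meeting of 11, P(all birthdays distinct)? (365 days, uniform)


P(all different) = Π(365-i)/365 for i=0..10
= (365/365)×(364/365)×...×(355/365)
= 0.858859

P ≈ 0.8589 ≈ 85.89%


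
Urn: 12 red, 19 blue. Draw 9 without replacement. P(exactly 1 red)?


Hypergeometric: C(12,1)×C(19,8)/C(31,9)
= 12×75582/20160075 = 23256/516925

P(X=1) = 23256/516925 ≈ 4.50%


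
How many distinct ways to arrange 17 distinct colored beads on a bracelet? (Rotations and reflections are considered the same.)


Free circular arrangements: rotations and reflections both identified.
(n-1)!/2 = 16!/2 = 20922789888000/2 = 10461394944000

10461394944000


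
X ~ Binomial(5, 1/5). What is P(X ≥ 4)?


P(X ≥ 4) = Σ P(X=i) for i=4..5
P(X=4) = 4/625
P(X=5) = 1/3125
Sum = 21/3125

P(X ≥ 4) = 21/3125 ≈ 0.67%


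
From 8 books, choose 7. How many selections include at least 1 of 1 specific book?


Complement: C(8,7) - C(7,7) = 8 - 1 = 7

7


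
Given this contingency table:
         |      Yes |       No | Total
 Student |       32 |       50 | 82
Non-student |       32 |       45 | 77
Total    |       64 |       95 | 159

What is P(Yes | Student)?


P(Yes | Student) = 32/(32+50) = 32/82 = 16/41

P(Yes|Student) = 16/41 ≈ 39.02%


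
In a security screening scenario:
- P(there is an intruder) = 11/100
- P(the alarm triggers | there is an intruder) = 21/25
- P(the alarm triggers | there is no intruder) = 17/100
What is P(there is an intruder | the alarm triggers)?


Using Bayes' theorem:
P(A|B) = P(B|A)·P(A) / P(B)

P(the alarm triggers) = 21/25 × 11/100 + 17/100 × 89/100
= 231/2500 + 1513/10000 = 2437/10000

P(there is an intruder|the alarm triggers) = (231/2500) / (2437/10000) = 924/2437

P(there is an intruder|the alarm triggers) = 924/2437 ≈ 37.92%


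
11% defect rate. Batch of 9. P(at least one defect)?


P(all good) = (89/100)^9 = 350356403707485209/1000000000000000000
P(≥1 defect) = 649643596292514791/1000000000000000000

P = 649643596292514791/1000000000000000000 ≈ 64.96%


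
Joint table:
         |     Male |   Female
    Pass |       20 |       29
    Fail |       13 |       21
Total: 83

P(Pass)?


P(Pass) = (20+29)/83 = 49/83

P(Pass) = 49/83 ≈ 59.04%


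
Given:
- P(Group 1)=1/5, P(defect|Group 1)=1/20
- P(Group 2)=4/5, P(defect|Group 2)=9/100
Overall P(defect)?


P(B) = Σ P(B|Aᵢ)×P(Aᵢ)
  1/20×1/5 = 1/100
  9/100×4/5 = 9/125
Sum = 41/500

P(defect) = 41/500 ≈ 8.20%


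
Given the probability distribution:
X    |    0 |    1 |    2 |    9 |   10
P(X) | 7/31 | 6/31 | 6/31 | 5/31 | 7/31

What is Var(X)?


E[X] = 133/31
E[X²] = 1135/31
Var(X) = E[X²] - (E[X])² = 1135/31 - 17689/961 = 17496/961

Var(X) = 17496/961 ≈ 18.2060


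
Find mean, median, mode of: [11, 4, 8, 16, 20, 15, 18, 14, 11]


Sorted: [4, 8, 11, 11, 14, 15, 16, 18, 20]
Mean = 117/9 = 13
Median = 14
Freq: {11: 2, 4: 1, 8: 1, 16: 1, 20: 1, 15: 1, 18: 1, 14: 1}
Mode: [11]

Mean=13, Median=14, Mode=11


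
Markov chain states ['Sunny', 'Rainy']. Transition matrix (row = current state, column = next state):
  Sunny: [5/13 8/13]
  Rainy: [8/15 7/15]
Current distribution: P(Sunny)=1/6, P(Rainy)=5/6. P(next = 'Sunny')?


P(next=Sunny) = Σᵢ P(now=i)×P(i→Sunny)
= 1/6×5/13 + 5/6×8/15
= 5/78 + 4/9 = 119/234

P = 119/234 ≈ 0.5085


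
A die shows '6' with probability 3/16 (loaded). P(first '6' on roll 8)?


Geometric: P(X=8) = (1-p)^(k-1)×p = (13/16)^7×3/16 = 188245551/4294967296

P(X=8) = 188245551/4294967296 ≈ 4.38%


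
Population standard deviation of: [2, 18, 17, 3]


Mean = 40/4 = 10
  (2-10)²=64
  (18-10)²=64
  (17-10)²=49
  (3-10)²=49
Σ(x-μ)² = 226
σ² = 226/4 = 113/2

σ = √(113/2) ≈ 7.5166


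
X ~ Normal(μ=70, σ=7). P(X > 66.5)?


z = (66.5-70)/7 = -0.5
P(X > 66.5) = 1 - P(Z ≤ -0.5) = 1 - 0.3085 = 0.6915

P(X > 66.5) ≈ 0.6915


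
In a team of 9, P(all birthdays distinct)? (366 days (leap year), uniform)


P(all different) = Π(366-i)/366 for i=0..8
= (366/366)×(365/366)×...×(358/366)
= 0.905624

P ≈ 0.9056 ≈ 90.56%


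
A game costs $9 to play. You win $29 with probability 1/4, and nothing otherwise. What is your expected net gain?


E[gain] = (29-9)×1/4 + (-9)×3/4
= 5 - 27/4 = -7/4

Expected net gain = $-7/4 ≈ $-1.75


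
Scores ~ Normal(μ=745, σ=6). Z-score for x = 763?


z = (x - μ)/σ = (763 - 745)/6 = 3.0

z = 3.0


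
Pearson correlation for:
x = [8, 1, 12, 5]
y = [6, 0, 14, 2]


n=4, Σx=26, Σy=22, Σxy=226, Σx²=234, Σy²=236
r = (4×226 - 26×22)/√((4×234 - 26²)(4×236 - 22²))
= 332/√(260×460) = 332/√119600 ≈ 332/345.8323 ≈ 0.9600

r ≈ 0.9600


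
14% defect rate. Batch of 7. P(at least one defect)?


P(all good) = (43/50)^7 = 271818611107/781250000000
P(≥1 defect) = 509431388893/781250000000

P = 509431388893/781250000000 ≈ 65.21%


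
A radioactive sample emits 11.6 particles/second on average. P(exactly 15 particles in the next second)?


Poisson(λ=11.6): P(X=15) = e^(-λ)×λ^k/k!
= e^(-11.6) × 11.6^15 / 15!
≈ 9.166087736e-06 × 9.26552086549e+15 / 1307674368000 ≈ 0.064946

P(X=15) ≈ 0.064946 ≈ 6.49%


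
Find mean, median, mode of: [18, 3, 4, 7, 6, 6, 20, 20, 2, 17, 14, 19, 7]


Sorted: [2, 3, 4, 6, 6, 7, 7, 14, 17, 18, 19, 20, 20]
Mean = 143/13 = 11
Median = 7
Freq: {18: 1, 3: 1, 4: 1, 7: 2, 6: 2, 20: 2, 2: 1, 17: 1, 14: 1, 19: 1}
Mode: [6, 7, 20]

Mean=11, Median=7, Mode=[6, 7, 20]


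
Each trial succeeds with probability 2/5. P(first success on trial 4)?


Geometric: P(X=4) = (1-p)^(k-1)×p = (3/5)^3×2/5 = 54/625

P(X=4) = 54/625 ≈ 8.64%


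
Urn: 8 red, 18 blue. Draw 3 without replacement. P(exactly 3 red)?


Hypergeometric: C(8,3)×C(18,0)/C(26,3)
= 56×1/2600 = 7/325

P(X=3) = 7/325 ≈ 2.15%


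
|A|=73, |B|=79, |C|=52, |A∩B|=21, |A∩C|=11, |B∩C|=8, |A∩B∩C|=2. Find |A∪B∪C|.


|A∪B∪C| = 73+79+52-21-11-8+2 = 166

|A∪B∪C| = 166


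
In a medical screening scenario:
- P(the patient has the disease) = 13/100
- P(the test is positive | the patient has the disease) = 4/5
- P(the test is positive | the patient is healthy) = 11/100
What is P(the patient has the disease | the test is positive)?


Using Bayes' theorem:
P(A|B) = P(B|A)·P(A) / P(B)

P(the test is positive) = 4/5 × 13/100 + 11/100 × 87/100
= 13/125 + 957/10000 = 1997/10000

P(the patient has the disease|the test is positive) = (13/125) / (1997/10000) = 1040/1997

P(the patient has the disease|the test is positive) = 1040/1997 ≈ 52.08%


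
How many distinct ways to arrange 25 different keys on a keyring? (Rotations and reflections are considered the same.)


Free circular arrangements: rotations and reflections both identified.
(n-1)!/2 = 24!/2 = 620448401733239439360000/2 = 310224200866619719680000

310224200866619719680000


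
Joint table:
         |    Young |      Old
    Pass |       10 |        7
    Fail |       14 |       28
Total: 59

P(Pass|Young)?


P(Pass|Young) = 10/(10+14) = 10/24 = 5/12

P = 5/12 ≈ 41.67%


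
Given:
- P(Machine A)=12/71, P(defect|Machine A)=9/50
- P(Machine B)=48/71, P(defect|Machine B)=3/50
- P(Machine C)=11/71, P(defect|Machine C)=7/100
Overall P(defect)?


P(B) = Σ P(B|Aᵢ)×P(Aᵢ)
  9/50×12/71 = 54/1775
  3/50×48/71 = 72/1775
  7/100×11/71 = 77/7100
Sum = 581/7100

P(defect) = 581/7100 ≈ 8.18%


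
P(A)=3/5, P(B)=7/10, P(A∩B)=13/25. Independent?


P(A)×P(B) = 21/50
P(A∩B) = 13/25
Not equal → NOT independent

No, not independent


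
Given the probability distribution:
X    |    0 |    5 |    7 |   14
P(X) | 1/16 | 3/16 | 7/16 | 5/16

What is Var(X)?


E[X] = 67/8
E[X²] = 699/8
Var(X) = E[X²] - (E[X])² = 699/8 - 4489/64 = 1103/64

Var(X) = 1103/64 ≈ 17.2344


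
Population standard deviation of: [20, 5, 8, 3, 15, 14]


Mean = 65/6
  (20-65/6)²=3025/36
  (5-65/6)²=1225/36
  (8-65/6)²=289/36
  (3-65/6)²=2209/36
  (15-65/6)²=625/36
  (14-65/6)²=361/36
Σ(x-μ)² = 1289/6
σ² = (1289/6)/6 = 1289/36

σ = √(1289/36) ≈ 5.9838


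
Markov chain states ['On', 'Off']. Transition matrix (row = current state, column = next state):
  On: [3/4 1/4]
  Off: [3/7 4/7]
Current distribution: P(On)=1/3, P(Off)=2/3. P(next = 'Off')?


P(next=Off) = Σᵢ P(now=i)×P(i→Off)
= 1/3×1/4 + 2/3×4/7
= 1/12 + 8/21 = 13/28

P = 13/28 ≈ 0.4643


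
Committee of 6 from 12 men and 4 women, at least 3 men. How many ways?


Count by #men:
  3M,3W: C(12,3)×C(4,3)=880
  4M,2W: C(12,4)×C(4,2)=2970
  5M,1W: C(12,5)×C(4,1)=3168
  6M,0W: C(12,6)×C(4,0)=924
Total = 7942

7942


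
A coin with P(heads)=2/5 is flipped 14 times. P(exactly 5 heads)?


Binomial: P(X=5) = C(14,5)×p^5×(1-p)^9
= 2002 × 32/3125 × 19683/1953125 = 1260971712/6103515625

P(X=5) = 1260971712/6103515625 ≈ 20.66%


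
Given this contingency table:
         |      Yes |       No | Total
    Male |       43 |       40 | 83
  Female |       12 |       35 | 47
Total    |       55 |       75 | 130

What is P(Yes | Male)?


P(Yes | Male) = 43/(43+40) = 43/83

P(Yes|Male) = 43/83 ≈ 51.81%


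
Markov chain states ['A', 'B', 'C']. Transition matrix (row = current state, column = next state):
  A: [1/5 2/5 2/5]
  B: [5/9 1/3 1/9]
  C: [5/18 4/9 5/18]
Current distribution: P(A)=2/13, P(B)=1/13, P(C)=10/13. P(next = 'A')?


P(next=A) = Σᵢ P(now=i)×P(i→A)
= 2/13×1/5 + 1/13×5/9 + 10/13×5/18
= 2/65 + 5/117 + 25/117 = 56/195

P = 56/195 ≈ 0.2872


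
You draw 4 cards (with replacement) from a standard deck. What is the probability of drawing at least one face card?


P(not a face card) = 40/52 = 10/13
P(none in 4 draws) = (10/13)^4 = 10000/28561
P(≥1 face card) = 1 - 10000/28561 = 18561/28561

P = 18561/28561 ≈ 64.99%


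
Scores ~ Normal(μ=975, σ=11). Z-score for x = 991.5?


z = (x - μ)/σ = (991.5 - 975)/11 = 1.5

z = 1.5


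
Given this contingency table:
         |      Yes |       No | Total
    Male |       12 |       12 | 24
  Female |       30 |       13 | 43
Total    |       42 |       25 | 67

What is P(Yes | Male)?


P(Yes | Male) = 12/(12+12) = 12/24 = 1/2

P(Yes|Male) = 1/2 ≈ 50.00%


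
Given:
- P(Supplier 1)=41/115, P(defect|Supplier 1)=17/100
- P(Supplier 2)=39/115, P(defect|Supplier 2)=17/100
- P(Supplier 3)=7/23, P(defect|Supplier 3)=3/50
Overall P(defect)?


P(B) = Σ P(B|Aᵢ)×P(Aᵢ)
  17/100×41/115 = 697/11500
  17/100×39/115 = 663/11500
  3/50×7/23 = 21/1150
Sum = 157/1150

P(defect) = 157/1150 ≈ 13.65%


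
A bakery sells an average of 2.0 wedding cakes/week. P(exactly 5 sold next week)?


Poisson(λ=2.0): P(X=5) = e^(-λ)×λ^k/k!
= e^(-2.0) × 2.0^5 / 5!
≈ 0.1353352832 × 32 / 120 ≈ 0.036089

P(X=5) ≈ 0.036089 ≈ 3.61%


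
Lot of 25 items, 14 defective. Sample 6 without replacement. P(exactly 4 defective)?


Hypergeometric: C(14,4)×C(11,2)/C(25,6)
= 1001×55/177100 = 143/460

P(X=4) = 143/460 ≈ 31.09%


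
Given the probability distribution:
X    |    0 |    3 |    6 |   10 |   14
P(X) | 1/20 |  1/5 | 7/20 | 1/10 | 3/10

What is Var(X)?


E[X] = 79/10
E[X²] = 416/5
Var(X) = E[X²] - (E[X])² = 416/5 - 6241/100 = 2079/100

Var(X) = 2079/100 ≈ 20.7900


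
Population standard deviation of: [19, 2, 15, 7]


Mean = 43/4
  (19-43/4)²=1089/16
  (2-43/4)²=1225/16
  (15-43/4)²=289/16
  (7-43/4)²=225/16
Σ(x-μ)² = 707/4
σ² = (707/4)/4 = 707/16

σ = √(707/16) ≈ 6.6474


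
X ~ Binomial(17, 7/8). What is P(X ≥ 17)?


P(X ≥ 17) = Σ P(X=i) for i=17..17
P(X=17) = 232630513987207/2251799813685248
Sum = 232630513987207/2251799813685248

P(X ≥ 17) = 232630513987207/2251799813685248 ≈ 10.33%


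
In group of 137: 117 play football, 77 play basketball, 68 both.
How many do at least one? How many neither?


|A∪B| = 117+77-68 = 126
Neither = 137-126 = 11

At least one: 126; Neither: 11


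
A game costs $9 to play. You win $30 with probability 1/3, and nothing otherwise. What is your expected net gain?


E[gain] = (30-9)×1/3 + (-9)×2/3
= 7 - 6 = 1

Expected net gain = $1 ≈ $1.00


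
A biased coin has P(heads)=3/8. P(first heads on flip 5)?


Geometric: P(X=5) = (1-p)^(k-1)×p = (5/8)^4×3/8 = 1875/32768

P(X=5) = 1875/32768 ≈ 5.72%


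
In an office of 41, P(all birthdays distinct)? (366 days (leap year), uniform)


P(all different) = Π(366-i)/366 for i=0..40
= (366/366)×(365/366)×...×(326/366)
= 0.097493

P ≈ 0.0975 ≈ 9.75%


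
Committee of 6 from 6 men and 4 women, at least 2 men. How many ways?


Count by #men:
  2M,4W: C(6,2)×C(4,4)=15
  3M,3W: C(6,3)×C(4,3)=80
  4M,2W: C(6,4)×C(4,2)=90
  5M,1W: C(6,5)×C(4,1)=24
  6M,0W: C(6,6)×C(4,0)=1
Total = 210

210


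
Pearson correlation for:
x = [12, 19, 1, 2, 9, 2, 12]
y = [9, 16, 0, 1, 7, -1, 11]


n=7, Σx=57, Σy=43, Σxy=607, Σx²=739, Σy²=509
r = (7×607 - 57×43)/√((7×739 - 57²)(7×509 - 43²))
= 1798/√(1924×1714) = 1798/√3297736 ≈ 1798/1815.9670 ≈ 0.9901

r ≈ 0.9901


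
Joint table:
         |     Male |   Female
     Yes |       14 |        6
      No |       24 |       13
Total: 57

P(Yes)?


P(Yes) = (14+6)/57 = 20/57

P(Yes) = 20/57 ≈ 35.09%


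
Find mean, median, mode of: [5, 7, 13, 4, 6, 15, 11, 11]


Sorted: [4, 5, 6, 7, 11, 11, 13, 15]
Mean = 72/8 = 9
Median = 9
Freq: {5: 1, 7: 1, 13: 1, 4: 1, 6: 1, 15: 1, 11: 2}
Mode: [11]

Mean=9, Median=9, Mode=11


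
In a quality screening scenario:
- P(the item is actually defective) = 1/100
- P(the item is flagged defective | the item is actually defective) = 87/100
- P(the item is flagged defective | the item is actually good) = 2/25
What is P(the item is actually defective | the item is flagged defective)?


Using Bayes' theorem:
P(A|B) = P(B|A)·P(A) / P(B)

P(the item is flagged defective) = 87/100 × 1/100 + 2/25 × 99/100
= 87/10000 + 99/1250 = 879/10000

P(the item is actually defective|the item is flagged defective) = (87/10000) / (879/10000) = 29/293

P(the item is actually defective|the item is flagged defective) = 29/293 ≈ 9.90%


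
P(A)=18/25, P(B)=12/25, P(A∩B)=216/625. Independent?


P(A)×P(B) = 216/625
P(A∩B) = 216/625
Equal ✓ → Independent

Yes, independent


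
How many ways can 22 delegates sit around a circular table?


Circular arrangements of 22 distinct objects: fix one position to break rotational symmetry.
(n-1)! = 21! = 51090942171709440000

51090942171709440000


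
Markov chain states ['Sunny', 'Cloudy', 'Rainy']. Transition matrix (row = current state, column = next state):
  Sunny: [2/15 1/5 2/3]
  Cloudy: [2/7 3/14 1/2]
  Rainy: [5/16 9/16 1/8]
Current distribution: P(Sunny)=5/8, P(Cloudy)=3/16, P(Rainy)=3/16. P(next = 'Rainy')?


P(next=Rainy) = Σᵢ P(now=i)×P(i→Rainy)
= 5/8×2/3 + 3/16×1/2 + 3/16×1/8
= 5/12 + 3/32 + 3/128 = 205/384

P = 205/384 ≈ 0.5339


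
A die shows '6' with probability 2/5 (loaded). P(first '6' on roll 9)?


Geometric: P(X=9) = (1-p)^(k-1)×p = (3/5)^8×2/5 = 13122/1953125

P(X=9) = 13122/1953125 ≈ 0.67%


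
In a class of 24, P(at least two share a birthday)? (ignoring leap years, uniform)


P(all different) = Π(365-i)/365 for i=0..23
= 0.461656
P(match) = 1 - 0.461656 = 0.538344

P ≈ 0.5383 ≈ 53.83%


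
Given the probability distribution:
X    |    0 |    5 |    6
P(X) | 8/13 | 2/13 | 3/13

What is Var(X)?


E[X] = 28/13
E[X²] = 158/13
Var(X) = E[X²] - (E[X])² = 158/13 - 784/169 = 1270/169

Var(X) = 1270/169 ≈ 7.5148


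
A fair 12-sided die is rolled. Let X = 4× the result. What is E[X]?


E[die] = (1+12)/2 = 13/2
E[X] = 4 × 13/2 = 26

E[X] = 26


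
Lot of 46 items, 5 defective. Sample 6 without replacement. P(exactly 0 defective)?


Hypergeometric: C(5,0)×C(41,6)/C(46,6)
= 1×4496388/9366819 = 36556/76153

P(X=0) = 36556/76153 ≈ 48.00%


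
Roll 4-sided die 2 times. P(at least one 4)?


P(no 4)^2 = (3/4)^2 = 9/16
P(≥1) = 1 - 9/16 = 7/16

P = 7/16 ≈ 43.75%


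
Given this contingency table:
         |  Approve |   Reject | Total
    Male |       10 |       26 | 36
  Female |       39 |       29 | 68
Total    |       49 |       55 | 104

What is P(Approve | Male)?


P(Approve | Male) = 10/(10+26) = 10/36 = 5/18

P(Approve|Male) = 5/18 ≈ 27.78%


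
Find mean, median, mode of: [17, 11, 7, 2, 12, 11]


Sorted: [2, 7, 11, 11, 12, 17]
Mean = 60/6 = 10
Median = 11
Freq: {17: 1, 11: 2, 7: 1, 2: 1, 12: 1}
Mode: [11]

Mean=10, Median=11, Mode=11


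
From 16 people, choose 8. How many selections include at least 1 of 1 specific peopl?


Complement: C(16,8) - C(15,8) = 12870 - 6435 = 6435

6435


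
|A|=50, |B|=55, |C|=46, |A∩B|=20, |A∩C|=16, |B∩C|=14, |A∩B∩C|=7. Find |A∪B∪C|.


|A∪B∪C| = 50+55+46-20-16-14+7 = 108

|A∪B∪C| = 108


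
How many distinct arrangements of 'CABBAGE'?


Letters: 7, freq: {'C': 1, 'A': 2, 'B': 2, 'G': 1, 'E': 1}
7!/(1!×2!×2!×1!×1!) = 5040/4 = 1260

1260


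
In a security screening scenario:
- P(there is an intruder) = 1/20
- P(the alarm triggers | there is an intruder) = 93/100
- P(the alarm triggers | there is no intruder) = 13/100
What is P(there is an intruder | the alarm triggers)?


Using Bayes' theorem:
P(A|B) = P(B|A)·P(A) / P(B)

P(the alarm triggers) = 93/100 × 1/20 + 13/100 × 19/20
= 93/2000 + 247/2000 = 17/100

P(there is an intruder|the alarm triggers) = (93/2000) / (17/100) = 93/340

P(there is an intruder|the alarm triggers) = 93/340 ≈ 27.35%


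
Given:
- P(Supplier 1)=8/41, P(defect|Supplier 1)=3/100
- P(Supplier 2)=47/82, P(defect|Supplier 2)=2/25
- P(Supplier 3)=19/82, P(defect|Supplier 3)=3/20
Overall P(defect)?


P(B) = Σ P(B|Aᵢ)×P(Aᵢ)
  3/100×8/41 = 6/1025
  2/25×47/82 = 47/1025
  3/20×19/82 = 57/1640
Sum = 709/8200

P(defect) = 709/8200 ≈ 8.65%


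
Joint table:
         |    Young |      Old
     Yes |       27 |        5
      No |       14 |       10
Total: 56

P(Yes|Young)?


P(Yes|Young) = 27/(27+14) = 27/41

P = 27/41 ≈ 65.85%


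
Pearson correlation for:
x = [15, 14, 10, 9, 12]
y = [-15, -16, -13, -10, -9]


n=5, Σx=60, Σy=-63, Σxy=-777, Σx²=746, Σy²=831
r = (5×(-777) - 60×(-63))/√((5×746 - 60²)(5×831 - (-63)²))
= -105/√(130×186) = -105/√24180 ≈ -105/155.4992 ≈ -0.6752

r ≈ -0.6752


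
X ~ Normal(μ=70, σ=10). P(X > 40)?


z = (40-70)/10 = -3.0
P(X > 40) = 1 - P(Z ≤ -3.0) = 1 - 0.0013 = 0.9987

P(X > 40) ≈ 0.9987


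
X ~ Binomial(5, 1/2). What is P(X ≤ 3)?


P(X ≤ 3) = Σ P(X=i) for i=0..3
P(X=0) = 1/32
P(X=1) = 5/32
P(X=2) = 5/16
P(X=3) = 5/16
Sum = 13/16

P(X ≤ 3) = 13/16 ≈ 81.25%


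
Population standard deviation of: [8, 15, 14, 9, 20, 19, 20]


Mean = 105/7 = 15
  (8-15)²=49
  (15-15)²=0
  (14-15)²=1
  (9-15)²=36
  (20-15)²=25
  (19-15)²=16
  (20-15)²=25
Σ(x-μ)² = 152
σ² = 152/7

σ = √(152/7) ≈ 4.6599


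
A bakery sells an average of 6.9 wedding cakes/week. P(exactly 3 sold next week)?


Poisson(λ=6.9): P(X=3) = e^(-λ)×λ^k/k!
= e^(-6.9) × 6.9^3 / 3!
≈ 0.001007785429 × 328.509 / 6 ≈ 0.055178

P(X=3) ≈ 0.055178 ≈ 5.52%


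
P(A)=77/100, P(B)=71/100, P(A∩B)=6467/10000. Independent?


P(A)×P(B) = 5467/10000
P(A∩B) = 6467/10000
Not equal → NOT independent

No, not independent


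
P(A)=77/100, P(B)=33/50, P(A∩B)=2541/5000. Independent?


P(A)×P(B) = 2541/5000
P(A∩B) = 2541/5000
Equal ✓ → Independent

Yes, independent


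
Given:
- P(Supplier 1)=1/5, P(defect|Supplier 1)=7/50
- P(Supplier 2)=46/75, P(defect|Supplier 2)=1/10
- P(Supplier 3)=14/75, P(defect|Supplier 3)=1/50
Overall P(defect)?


P(B) = Σ P(B|Aᵢ)×P(Aᵢ)
  7/50×1/5 = 7/250
  1/10×46/75 = 23/375
  1/50×14/75 = 7/1875
Sum = 349/3750

P(defect) = 349/3750 ≈ 9.31%


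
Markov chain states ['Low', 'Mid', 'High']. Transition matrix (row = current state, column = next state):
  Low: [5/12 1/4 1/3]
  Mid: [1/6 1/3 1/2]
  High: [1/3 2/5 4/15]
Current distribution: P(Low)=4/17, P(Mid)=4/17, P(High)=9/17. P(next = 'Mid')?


P(next=Mid) = Σᵢ P(now=i)×P(i→Mid)
= 4/17×1/4 + 4/17×1/3 + 9/17×2/5
= 1/17 + 4/51 + 18/85 = 89/255

P = 89/255 ≈ 0.3490


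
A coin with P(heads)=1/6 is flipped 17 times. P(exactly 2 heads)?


Binomial: P(X=2) = C(17,2)×p^2×(1-p)^15
= 136 × 1/36 × 30517578125/470184984576 = 518798828125/2115832430592

P(X=2) = 518798828125/2115832430592 ≈ 24.52%


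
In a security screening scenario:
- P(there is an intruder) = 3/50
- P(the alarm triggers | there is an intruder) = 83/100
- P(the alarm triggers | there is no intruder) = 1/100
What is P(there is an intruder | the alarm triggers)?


Using Bayes' theorem:
P(A|B) = P(B|A)·P(A) / P(B)

P(the alarm triggers) = 83/100 × 3/50 + 1/100 × 47/50
= 249/5000 + 47/5000 = 37/625

P(there is an intruder|the alarm triggers) = (249/5000) / (37/625) = 249/296

P(there is an intruder|the alarm triggers) = 249/296 ≈ 84.12%


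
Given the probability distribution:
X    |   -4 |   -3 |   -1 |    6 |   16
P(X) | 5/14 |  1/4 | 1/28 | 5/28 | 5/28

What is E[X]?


E[X] = Σ x·P(X=x)
= (-4)×(5/14) + (-3)×(1/4) + (-1)×(1/28) + (6)×(5/28) + (16)×(5/28)
= 12/7

E[X] = 12/7


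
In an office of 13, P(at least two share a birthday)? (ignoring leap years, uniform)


P(all different) = Π(365-i)/365 for i=0..12
= 0.805590
P(match) = 1 - 0.805590 = 0.194410

P ≈ 0.1944 ≈ 19.44%


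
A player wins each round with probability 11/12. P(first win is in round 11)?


Geometric: P(X=11) = (1-p)^(k-1)×p = (1/12)^10×11/12 = 11/743008370688

P(X=11) = 11/743008370688 ≈ 0.00%


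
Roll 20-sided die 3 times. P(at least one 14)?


P(no 14)^3 = (19/20)^3 = 6859/8000
P(≥1) = 1 - 6859/8000 = 1141/8000

P = 1141/8000 ≈ 14.26%


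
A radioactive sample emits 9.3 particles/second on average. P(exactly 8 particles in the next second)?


Poisson(λ=9.3): P(X=8) = e^(-λ)×λ^k/k!
= e^(-9.3) × 9.3^8 / 8!
≈ 9.142423148e-05 × 55958180.9665 / 40320 ≈ 0.126883

P(X=8) ≈ 0.126883 ≈ 12.69%


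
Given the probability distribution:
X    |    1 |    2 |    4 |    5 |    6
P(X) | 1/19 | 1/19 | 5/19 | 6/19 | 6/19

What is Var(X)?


E[X] = 89/19
E[X²] = 451/19
Var(X) = E[X²] - (E[X])² = 451/19 - 7921/361 = 648/361

Var(X) = 648/361 ≈ 1.7950


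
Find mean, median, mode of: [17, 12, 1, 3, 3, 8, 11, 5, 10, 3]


Sorted: [1, 3, 3, 3, 5, 8, 10, 11, 12, 17]
Mean = 73/10
Median = 13/2
Freq: {17: 1, 12: 1, 1: 1, 3: 3, 8: 1, 11: 1, 5: 1, 10: 1}
Mode: [3]

Mean=73/10, Median=13/2, Mode=3


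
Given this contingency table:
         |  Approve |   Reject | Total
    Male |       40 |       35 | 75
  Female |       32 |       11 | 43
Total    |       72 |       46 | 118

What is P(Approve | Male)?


P(Approve | Male) = 40/(40+35) = 40/75 = 8/15

P(Approve|Male) = 8/15 ≈ 53.33%


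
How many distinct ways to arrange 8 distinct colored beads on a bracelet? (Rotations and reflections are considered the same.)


Free circular arrangements: rotations and reflections both identified.
(n-1)!/2 = 7!/2 = 5040/2 = 2520

2520


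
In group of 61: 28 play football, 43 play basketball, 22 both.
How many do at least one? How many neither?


|A∪B| = 28+43-22 = 49
Neither = 61-49 = 12

At least one: 49; Neither: 12


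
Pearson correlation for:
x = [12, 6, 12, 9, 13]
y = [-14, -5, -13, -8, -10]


n=5, Σx=52, Σy=-50, Σxy=-556, Σx²=574, Σy²=554
r = (5×(-556) - 52×(-50))/√((5×574 - 52²)(5×554 - (-50)²))
= -180/√(166×270) = -180/√44820 ≈ -180/211.7073 ≈ -0.8502

r ≈ -0.8502


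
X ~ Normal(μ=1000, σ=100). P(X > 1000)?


z = (1000-1000)/100 = 0.0
P(X > 1000) = 1 - P(Z ≤ 0.0) = 1 - 0.5000 = 0.5000

P(X > 1000) ≈ 0.5000


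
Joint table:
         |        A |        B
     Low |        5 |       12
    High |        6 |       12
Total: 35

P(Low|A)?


P(Low|A) = 5/(5+6) = 5/11

P = 5/11 ≈ 45.45%


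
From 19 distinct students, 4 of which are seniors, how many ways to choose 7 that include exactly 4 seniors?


Choose 4 of the 4 seniors and 3 of the other 15 students:
C(4,4)×C(15,3) = 1×455 = 455

455


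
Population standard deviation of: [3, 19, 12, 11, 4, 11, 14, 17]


Mean = 91/8
  (3-91/8)²=4489/64
  (19-91/8)²=3721/64
  (12-91/8)²=25/64
  (11-91/8)²=9/64
  (4-91/8)²=3481/64
  (11-91/8)²=9/64
  (14-91/8)²=441/64
  (17-91/8)²=2025/64
Σ(x-μ)² = 1775/8
σ² = (1775/8)/8 = 1775/64

σ = √(1775/64) ≈ 5.2663


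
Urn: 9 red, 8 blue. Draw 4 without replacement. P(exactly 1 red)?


Hypergeometric: C(9,1)×C(8,3)/C(17,4)
= 9×56/2380 = 18/85

P(X=1) = 18/85 ≈ 21.18%


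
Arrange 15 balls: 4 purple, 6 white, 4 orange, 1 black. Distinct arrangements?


15!/(4!×6!×4!×1!) = 3153150

3153150


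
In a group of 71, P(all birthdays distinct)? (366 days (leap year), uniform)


P(all different) = Π(366-i)/366 for i=0..70
= (366/366)×(365/366)×...×(296/366)
= 0.000694

P ≈ 0.0007 ≈ 0.07%


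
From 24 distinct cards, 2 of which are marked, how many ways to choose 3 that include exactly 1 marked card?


Choose 1 of the 2 marked cards and 2 of the other 22 cards:
C(2,1)×C(22,2) = 2×231 = 462

462


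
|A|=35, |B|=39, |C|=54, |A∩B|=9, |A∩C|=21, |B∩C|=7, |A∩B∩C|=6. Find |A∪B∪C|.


|A∪B∪C| = 35+39+54-9-21-7+6 = 97

|A∪B∪C| = 97


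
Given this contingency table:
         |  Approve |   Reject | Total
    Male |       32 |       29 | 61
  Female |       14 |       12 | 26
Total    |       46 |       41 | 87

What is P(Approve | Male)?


P(Approve | Male) = 32/(32+29) = 32/61

P(Approve|Male) = 32/61 ≈ 52.46%


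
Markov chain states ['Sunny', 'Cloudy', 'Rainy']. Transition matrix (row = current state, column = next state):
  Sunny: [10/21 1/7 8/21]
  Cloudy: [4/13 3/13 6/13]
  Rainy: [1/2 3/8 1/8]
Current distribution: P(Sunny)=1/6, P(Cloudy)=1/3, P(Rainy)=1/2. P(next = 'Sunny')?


P(next=Sunny) = Σᵢ P(now=i)×P(i→Sunny)
= 1/6×10/21 + 1/3×4/13 + 1/2×1/2
= 5/63 + 4/39 + 1/4 = 1415/3276

P = 1415/3276 ≈ 0.4319


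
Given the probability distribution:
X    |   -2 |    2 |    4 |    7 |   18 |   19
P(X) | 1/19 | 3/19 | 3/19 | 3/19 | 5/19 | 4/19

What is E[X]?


E[X] = Σ x·P(X=x)
= (-2)×(1/19) + (2)×(3/19) + (4)×(3/19) + (7)×(3/19) + (18)×(5/19) + (19)×(4/19)
= 203/19

E[X] = 203/19


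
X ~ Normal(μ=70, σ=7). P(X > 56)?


z = (56-70)/7 = -2.0
P(X > 56) = 1 - P(Z ≤ -2.0) = 1 - 0.0228 = 0.9772

P(X > 56) ≈ 0.9772


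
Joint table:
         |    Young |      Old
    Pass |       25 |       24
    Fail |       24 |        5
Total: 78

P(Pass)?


P(Pass) = (25+24)/78 = 49/78

P(Pass) = 49/78 ≈ 62.82%


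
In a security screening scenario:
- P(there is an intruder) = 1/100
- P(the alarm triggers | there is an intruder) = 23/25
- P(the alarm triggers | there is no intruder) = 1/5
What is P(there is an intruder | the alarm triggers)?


Using Bayes' theorem:
P(A|B) = P(B|A)·P(A) / P(B)

P(the alarm triggers) = 23/25 × 1/100 + 1/5 × 99/100
= 23/2500 + 99/500 = 259/1250

P(there is an intruder|the alarm triggers) = (23/2500) / (259/1250) = 23/518

P(there is an intruder|the alarm triggers) = 23/518 ≈ 4.44%


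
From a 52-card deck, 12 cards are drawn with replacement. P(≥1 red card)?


P(not a red card) = 26/52 = 1/2
P(none in 12 draws) = (1/2)^12 = 1/4096
P(≥1 red card) = 1 - 1/4096 = 4095/4096

P = 4095/4096 ≈ 99.98%


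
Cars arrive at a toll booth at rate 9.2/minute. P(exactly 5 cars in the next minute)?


Poisson(λ=9.2): P(X=5) = e^(-λ)×λ^k/k!
= e^(-9.2) × 9.2^5 / 5!
≈ 0.0001010394018 × 65908.15232 / 120 ≈ 0.055494

P(X=5) ≈ 0.055494 ≈ 5.55%


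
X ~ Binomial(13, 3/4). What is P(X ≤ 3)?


P(X ≤ 3) = Σ P(X=i) for i=0..3
P(X=0) = 1/67108864
P(X=1) = 39/67108864
P(X=2) = 351/33554432
P(X=3) = 3861/33554432
Sum = 529/4194304

P(X ≤ 3) = 529/4194304 ≈ 0.01%


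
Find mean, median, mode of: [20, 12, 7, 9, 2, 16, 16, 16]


Sorted: [2, 7, 9, 12, 16, 16, 16, 20]
Mean = 98/8 = 49/4
Median = 14
Freq: {20: 1, 12: 1, 7: 1, 9: 1, 2: 1, 16: 3}
Mode: [16]

Mean=49/4, Median=14, Mode=16


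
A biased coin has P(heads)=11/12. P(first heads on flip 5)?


Geometric: P(X=5) = (1-p)^(k-1)×p = (1/12)^4×11/12 = 11/248832

P(X=5) = 11/248832 ≈ 0.00%


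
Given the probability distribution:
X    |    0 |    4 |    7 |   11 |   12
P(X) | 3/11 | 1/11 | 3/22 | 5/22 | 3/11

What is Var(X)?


E[X] = 78/11
E[X²] = 824/11
Var(X) = E[X²] - (E[X])² = 824/11 - 6084/121 = 2980/121

Var(X) = 2980/121 ≈ 24.6281


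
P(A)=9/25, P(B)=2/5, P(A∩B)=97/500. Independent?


P(A)×P(B) = 18/125
P(A∩B) = 97/500
Not equal → NOT independent

No, not independent


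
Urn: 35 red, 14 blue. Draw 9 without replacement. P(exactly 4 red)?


Hypergeometric: C(35,4)×C(14,5)/C(49,9)
= 52360×2002/2054455634 = 97240/1905803

P(X=4) = 97240/1905803 ≈ 5.10%


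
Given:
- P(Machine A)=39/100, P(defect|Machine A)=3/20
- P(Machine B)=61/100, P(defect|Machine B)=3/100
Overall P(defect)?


P(B) = Σ P(B|Aᵢ)×P(Aᵢ)
  3/20×39/100 = 117/2000
  3/100×61/100 = 183/10000
Sum = 48/625

P(defect) = 48/625 ≈ 7.68%


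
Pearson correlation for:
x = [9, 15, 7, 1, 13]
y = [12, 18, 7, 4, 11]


n=5, Σx=45, Σy=52, Σxy=574, Σx²=525, Σy²=654
r = (5×574 - 45×52)/√((5×525 - 45²)(5×654 - 52²))
= 530/√(600×566) = 530/√339600 ≈ 530/582.7521 ≈ 0.9095

r ≈ 0.9095


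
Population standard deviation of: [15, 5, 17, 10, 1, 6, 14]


Mean = 68/7
  (15-68/7)²=1369/49
  (5-68/7)²=1089/49
  (17-68/7)²=2601/49
  (10-68/7)²=4/49
  (1-68/7)²=3721/49
  (6-68/7)²=676/49
  (14-68/7)²=900/49
Σ(x-μ)² = 1480/7
σ² = (1480/7)/7 = 1480/49

σ = √(1480/49) ≈ 5.4958


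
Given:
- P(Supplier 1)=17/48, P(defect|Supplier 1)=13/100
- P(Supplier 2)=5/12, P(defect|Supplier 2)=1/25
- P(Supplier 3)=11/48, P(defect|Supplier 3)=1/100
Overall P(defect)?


P(B) = Σ P(B|Aᵢ)×P(Aᵢ)
  13/100×17/48 = 221/4800
  1/25×5/12 = 1/60
  1/100×11/48 = 11/4800
Sum = 13/200

P(defect) = 13/200 ≈ 6.50%


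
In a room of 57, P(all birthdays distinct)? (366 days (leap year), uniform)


P(all different) = Π(366-i)/366 for i=0..56
= (366/366)×(365/366)×...×(310/366)
= 0.010010

P ≈ 0.0100 ≈ 1.00%


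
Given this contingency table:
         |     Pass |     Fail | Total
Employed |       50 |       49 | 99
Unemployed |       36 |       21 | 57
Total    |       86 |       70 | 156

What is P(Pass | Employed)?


P(Pass | Employed) = 50/(50+49) = 50/99

P(Pass|Employed) = 50/99 ≈ 50.51%


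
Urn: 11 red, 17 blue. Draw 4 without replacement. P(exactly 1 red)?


Hypergeometric: C(11,1)×C(17,3)/C(28,4)
= 11×680/20475 = 1496/4095

P(X=1) = 1496/4095 ≈ 36.53%


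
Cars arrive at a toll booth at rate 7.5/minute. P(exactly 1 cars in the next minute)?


Poisson(λ=7.5): P(X=1) = e^(-λ)×λ^k/k!
= e^(-7.5) × 7.5^1 / 1!
≈ 0.0005530843701 × 7.5 / 1 ≈ 0.004148

P(X=1) ≈ 0.004148 ≈ 0.41%


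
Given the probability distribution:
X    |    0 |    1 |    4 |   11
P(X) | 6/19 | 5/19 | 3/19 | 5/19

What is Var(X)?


E[X] = 72/19
E[X²] = 658/19
Var(X) = E[X²] - (E[X])² = 658/19 - 5184/361 = 7318/361

Var(X) = 7318/361 ≈ 20.2715


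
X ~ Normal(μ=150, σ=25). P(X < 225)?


z = (225-150)/25 = 3.0
P(Z < 3.0) = 0.9987

P(X < 225) ≈ 0.9987


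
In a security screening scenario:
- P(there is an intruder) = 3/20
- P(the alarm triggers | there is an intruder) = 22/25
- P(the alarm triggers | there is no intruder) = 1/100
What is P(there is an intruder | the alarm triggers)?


Using Bayes' theorem:
P(A|B) = P(B|A)·P(A) / P(B)

P(the alarm triggers) = 22/25 × 3/20 + 1/100 × 17/20
= 33/250 + 17/2000 = 281/2000

P(there is an intruder|the alarm triggers) = (33/250) / (281/2000) = 264/281

P(there is an intruder|the alarm triggers) = 264/281 ≈ 93.95%
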